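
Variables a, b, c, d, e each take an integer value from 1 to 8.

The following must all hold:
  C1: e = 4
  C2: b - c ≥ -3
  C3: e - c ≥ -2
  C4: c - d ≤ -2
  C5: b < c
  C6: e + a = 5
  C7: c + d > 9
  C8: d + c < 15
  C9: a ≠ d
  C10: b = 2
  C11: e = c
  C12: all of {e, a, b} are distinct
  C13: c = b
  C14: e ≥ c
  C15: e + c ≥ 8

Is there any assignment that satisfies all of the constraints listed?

Constraint 1 fixes e = 4 and constraint 10 fixes b = 2. Constraints 11 and 13 give e = c = b, so e = b. But 4 ≠ 2 — contradiction.

Unsatisfiable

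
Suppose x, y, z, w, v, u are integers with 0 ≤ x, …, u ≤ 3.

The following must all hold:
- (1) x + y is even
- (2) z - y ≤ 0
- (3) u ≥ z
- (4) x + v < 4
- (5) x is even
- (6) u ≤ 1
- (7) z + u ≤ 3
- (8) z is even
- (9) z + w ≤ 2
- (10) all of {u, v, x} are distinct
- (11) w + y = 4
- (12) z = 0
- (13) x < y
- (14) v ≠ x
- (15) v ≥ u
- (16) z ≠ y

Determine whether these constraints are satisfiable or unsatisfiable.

One satisfying assignment is x = 0, y = 2, z = 0, w = 2, v = 3, u = 1.
For the less obvious constraints — constraint 2: z - y = -2; constraint 4: x + v = 3 — and the others hold by inspection.

Satisfiable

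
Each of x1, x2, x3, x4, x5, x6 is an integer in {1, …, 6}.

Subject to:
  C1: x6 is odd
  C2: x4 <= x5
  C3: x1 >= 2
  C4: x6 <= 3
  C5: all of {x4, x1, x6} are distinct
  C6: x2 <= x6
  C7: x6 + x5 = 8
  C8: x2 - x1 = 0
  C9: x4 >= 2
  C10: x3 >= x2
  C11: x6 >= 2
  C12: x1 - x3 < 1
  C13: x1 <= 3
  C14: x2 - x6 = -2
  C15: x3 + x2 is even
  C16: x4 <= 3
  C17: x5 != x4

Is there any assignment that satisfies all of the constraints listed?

Constraints 3, 4, 9, 11, 13, and 16 confine each of x4, x1, x6 to the 2 values {2, 3}.
Constraint 5 requires all 3 of them to be distinct, but only 2 values are available — impossible by the pigeonhole principle.

Unsatisfiable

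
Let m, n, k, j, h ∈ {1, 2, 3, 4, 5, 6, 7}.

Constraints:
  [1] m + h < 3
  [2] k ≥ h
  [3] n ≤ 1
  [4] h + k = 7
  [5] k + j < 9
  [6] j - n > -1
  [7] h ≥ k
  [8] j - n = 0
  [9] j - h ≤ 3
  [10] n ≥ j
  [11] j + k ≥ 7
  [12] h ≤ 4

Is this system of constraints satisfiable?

Unsatisfiable

From constraints 3 and 10: j ≤ n ≤ 1. From constraints 7 and 12: k ≤ h ≤ 4. Hence j + k ≤ 5. But constraint 11 requires j + k ≥ 7, and 7 > 5. Contradiction.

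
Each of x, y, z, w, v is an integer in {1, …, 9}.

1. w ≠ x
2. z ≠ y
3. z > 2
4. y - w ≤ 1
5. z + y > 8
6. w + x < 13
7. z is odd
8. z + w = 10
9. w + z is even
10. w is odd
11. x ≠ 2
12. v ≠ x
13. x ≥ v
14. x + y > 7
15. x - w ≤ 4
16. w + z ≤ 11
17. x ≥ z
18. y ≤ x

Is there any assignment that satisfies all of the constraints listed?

One satisfying assignment is x = 7, y = 3, z = 7, w = 3, v = 2.
For the less obvious constraints — constraint 4: y - w = 0; constraint 5: z + y = 10; constraint 6: w + x = 10 — and the others hold by inspection.

Satisfiable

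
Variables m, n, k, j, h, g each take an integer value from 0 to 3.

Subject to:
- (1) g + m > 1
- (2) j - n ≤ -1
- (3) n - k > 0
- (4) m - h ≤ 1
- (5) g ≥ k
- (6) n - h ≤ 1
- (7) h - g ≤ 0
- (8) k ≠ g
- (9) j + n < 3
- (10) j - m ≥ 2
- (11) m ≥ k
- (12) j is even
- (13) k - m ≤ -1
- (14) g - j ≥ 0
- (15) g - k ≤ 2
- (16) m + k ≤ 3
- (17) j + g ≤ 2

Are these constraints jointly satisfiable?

Unsatisfiable

Constraints 2, 6, 7, 10, 13, and 15 give k − g ≥ -2, g − h ≥ 0, h − n ≥ -1, n − j ≥ 1, j − m ≥ 2, m − k ≥ 1.
Adding all 6 inequalities: the left sides telescope to 0, and the right sides sum to (-2) + 0 + (-1) + 1 + 2 + 1 = 1. So 0 ≥ 1, which is false.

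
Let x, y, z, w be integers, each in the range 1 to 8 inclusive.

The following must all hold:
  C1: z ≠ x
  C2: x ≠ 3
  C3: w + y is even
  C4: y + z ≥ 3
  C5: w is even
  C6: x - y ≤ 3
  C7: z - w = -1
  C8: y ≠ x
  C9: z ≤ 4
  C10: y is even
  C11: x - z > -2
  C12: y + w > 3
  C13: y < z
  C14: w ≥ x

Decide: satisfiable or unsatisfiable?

Setting (x, y, z, w) = (4, 2, 3, 4) satisfies everything: constraint 4: y + z = 5; constraint 6: x - y = 2; constraint 7: z - w = -1, and the others follow.

Satisfiable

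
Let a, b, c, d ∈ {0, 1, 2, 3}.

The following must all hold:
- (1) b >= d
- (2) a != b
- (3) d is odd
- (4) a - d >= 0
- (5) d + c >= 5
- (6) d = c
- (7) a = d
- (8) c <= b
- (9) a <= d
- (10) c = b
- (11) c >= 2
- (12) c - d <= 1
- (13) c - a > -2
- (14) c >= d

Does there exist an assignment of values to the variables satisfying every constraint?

From constraints 6, 7, and 10, a = d = c = b, so a = b. But constraint 2 says a ≠ b. Contradiction.

Unsatisfiable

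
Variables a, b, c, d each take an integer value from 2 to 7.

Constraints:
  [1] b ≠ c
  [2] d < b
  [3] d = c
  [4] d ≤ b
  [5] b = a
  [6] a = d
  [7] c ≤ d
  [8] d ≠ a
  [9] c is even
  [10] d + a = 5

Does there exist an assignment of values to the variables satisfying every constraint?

Unsatisfiable

From constraints 3, 5, and 6, b = a = d = c, so b = c. But constraint 1 says b ≠ c. Contradiction.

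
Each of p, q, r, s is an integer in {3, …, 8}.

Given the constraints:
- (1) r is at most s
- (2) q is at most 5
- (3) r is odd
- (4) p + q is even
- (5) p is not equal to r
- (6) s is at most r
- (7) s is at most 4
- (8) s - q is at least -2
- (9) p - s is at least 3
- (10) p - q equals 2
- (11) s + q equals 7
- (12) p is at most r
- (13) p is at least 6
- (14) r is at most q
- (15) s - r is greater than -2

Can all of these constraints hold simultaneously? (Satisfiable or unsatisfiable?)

From constraints 12 and 13: r ≥ p and p ≥ 6, so r ≥ 6. From constraints 2 and 14: r ≤ q and q ≤ 5, so r ≤ 5. But 5 < 6, so no value of r works.

Unsatisfiable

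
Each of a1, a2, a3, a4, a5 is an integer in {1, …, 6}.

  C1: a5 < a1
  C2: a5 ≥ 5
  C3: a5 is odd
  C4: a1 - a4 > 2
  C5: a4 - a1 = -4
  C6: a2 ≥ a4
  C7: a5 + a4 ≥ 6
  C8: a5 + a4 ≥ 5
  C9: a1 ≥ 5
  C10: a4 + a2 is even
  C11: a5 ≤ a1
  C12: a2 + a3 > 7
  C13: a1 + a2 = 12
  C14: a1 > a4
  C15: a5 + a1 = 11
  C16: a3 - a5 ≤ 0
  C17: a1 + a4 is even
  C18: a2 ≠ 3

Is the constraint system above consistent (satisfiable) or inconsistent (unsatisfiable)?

The assignment a1 = 6, a2 = 6, a3 = 2, a4 = 2, a5 = 5 works:
  constraint 4 holds since a1 - a4 = 4.
  constraint 5 holds since a4 - a1 = -4.
  constraint 7 holds since a5 + a4 = 7.
The rest check out directly.

Satisfiable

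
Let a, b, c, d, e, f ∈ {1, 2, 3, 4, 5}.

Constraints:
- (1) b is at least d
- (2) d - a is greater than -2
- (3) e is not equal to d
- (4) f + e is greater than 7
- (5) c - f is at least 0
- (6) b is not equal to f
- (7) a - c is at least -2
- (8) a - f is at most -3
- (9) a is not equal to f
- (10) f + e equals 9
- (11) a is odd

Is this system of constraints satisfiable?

Constraints 5, 7, and 8 give f − a ≥ 3, a − c ≥ -2, c − f ≥ 0.
Adding all 3 inequalities: the left sides telescope to 0, and the right sides sum to 3 + (-2) + 0 = 1. So 0 ≥ 1, which is false.

Unsatisfiable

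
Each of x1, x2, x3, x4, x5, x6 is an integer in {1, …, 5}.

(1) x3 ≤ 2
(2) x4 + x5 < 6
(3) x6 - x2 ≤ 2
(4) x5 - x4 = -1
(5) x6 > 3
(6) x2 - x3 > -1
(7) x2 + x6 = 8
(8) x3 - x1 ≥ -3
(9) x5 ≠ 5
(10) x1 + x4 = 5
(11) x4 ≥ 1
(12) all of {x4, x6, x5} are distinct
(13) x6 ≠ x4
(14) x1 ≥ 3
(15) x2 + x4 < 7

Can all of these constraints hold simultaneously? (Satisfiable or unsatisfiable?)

Satisfiable

Setting (x1, x2, x3, x4, x5, x6) = (3, 4, 2, 2, 1, 4) satisfies everything: constraint 2: x4 + x5 = 3; constraint 3: x6 - x2 = 0; constraint 4: x5 - x4 = -1, and the others follow.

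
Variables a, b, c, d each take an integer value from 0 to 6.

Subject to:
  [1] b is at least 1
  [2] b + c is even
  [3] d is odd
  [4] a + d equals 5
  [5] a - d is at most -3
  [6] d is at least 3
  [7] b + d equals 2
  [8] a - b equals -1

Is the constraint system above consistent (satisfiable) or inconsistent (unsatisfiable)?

From constraint 1: b ≥ 1. From constraint 6: d ≥ 3. Hence b + d ≥ 4. But constraint 7 requires b + d = 2, and 2 < 4. Contradiction.

Unsatisfiable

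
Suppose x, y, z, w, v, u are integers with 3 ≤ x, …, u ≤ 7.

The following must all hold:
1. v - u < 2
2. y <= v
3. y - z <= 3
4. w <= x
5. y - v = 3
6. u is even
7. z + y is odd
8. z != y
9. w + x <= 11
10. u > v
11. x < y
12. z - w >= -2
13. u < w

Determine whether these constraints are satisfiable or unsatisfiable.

Unsatisfiable

Constraints 2, 4, 10, 11, and 13 give u < w, w ≤ x, x < y, y ≤ v, v < u. Chaining: u < w ≤ x < y ≤ v < u, which forces u < u — impossible.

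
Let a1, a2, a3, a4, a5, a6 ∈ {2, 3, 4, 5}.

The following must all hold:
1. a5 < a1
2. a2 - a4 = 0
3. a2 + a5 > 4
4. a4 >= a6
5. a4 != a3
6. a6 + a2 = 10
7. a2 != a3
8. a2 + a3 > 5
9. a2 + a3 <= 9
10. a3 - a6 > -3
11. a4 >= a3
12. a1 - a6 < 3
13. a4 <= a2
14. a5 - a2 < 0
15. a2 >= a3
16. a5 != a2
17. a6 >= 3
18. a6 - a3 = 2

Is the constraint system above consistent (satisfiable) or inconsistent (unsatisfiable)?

Satisfiable

One satisfying assignment is a1 = 5, a2 = 5, a3 = 3, a4 = 5, a5 = 2, a6 = 5.
For the less obvious constraints — constraint 2: a2 - a4 = 0; constraint 3: a2 + a5 = 7; constraint 6: a6 + a2 = 10 — and the others hold by inspection.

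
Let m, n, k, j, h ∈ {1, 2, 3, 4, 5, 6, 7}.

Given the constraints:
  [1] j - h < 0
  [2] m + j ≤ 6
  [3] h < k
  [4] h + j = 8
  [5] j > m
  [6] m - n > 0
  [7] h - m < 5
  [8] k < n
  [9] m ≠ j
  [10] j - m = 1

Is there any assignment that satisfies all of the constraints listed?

Unsatisfiable

Constraints 1, 3, 5, 6, and 8 give j < h, h < k, k < n, n < m, m < j. Chaining: j < h < k < n < m < j, which forces j < j — impossible.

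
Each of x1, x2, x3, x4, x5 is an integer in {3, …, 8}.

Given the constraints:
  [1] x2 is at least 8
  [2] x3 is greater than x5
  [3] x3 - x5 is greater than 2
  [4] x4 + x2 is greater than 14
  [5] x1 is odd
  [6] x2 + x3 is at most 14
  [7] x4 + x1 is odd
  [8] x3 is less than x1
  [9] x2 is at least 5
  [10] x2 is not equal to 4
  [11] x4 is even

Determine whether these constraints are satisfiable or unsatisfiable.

The assignment x1 = 7, x2 = 8, x3 = 6, x4 = 8, x5 = 3 works:
  constraint 3 holds since x3 - x5 = 3.
  constraint 4 holds since x4 + x2 = 16.
The rest check out directly.

Satisfiable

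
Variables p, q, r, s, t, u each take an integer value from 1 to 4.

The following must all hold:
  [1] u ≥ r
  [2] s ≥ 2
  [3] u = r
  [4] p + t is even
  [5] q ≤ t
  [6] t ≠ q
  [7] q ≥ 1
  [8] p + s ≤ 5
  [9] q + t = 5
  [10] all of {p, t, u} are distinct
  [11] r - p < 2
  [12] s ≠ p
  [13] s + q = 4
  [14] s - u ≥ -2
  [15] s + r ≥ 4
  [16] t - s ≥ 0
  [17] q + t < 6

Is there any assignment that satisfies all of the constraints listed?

Satisfiable

Try p = 1, q = 2, r = 2, s = 2, t = 3, u = 2.
Check constraint 8: p + s = 3; constraint 9: q + t = 5; constraint 11: r - p = 1. The remaining constraints are straightforward to verify.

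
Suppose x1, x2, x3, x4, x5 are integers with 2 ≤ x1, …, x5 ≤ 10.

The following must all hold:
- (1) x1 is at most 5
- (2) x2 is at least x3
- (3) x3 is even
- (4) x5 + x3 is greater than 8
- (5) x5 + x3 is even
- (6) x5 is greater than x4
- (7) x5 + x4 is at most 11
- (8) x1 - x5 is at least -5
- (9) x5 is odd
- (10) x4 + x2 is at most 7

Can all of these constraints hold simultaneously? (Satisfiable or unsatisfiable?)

Constraint 9 makes x5 odd and constraint 3 makes x3 even, so x5 + x3 must be odd. Constraint 5 says x5 + x3 is even — contradiction.

Unsatisfiable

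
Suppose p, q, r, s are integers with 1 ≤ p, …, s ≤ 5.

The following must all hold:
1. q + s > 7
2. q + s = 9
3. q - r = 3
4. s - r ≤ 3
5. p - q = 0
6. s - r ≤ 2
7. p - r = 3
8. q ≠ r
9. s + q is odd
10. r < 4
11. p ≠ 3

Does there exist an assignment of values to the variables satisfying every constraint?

Satisfiable

The assignment p = 5, q = 5, r = 2, s = 4 works:
  constraint 1 holds since q + s = 9.
  constraint 2 holds since q + s = 9.
The rest check out directly.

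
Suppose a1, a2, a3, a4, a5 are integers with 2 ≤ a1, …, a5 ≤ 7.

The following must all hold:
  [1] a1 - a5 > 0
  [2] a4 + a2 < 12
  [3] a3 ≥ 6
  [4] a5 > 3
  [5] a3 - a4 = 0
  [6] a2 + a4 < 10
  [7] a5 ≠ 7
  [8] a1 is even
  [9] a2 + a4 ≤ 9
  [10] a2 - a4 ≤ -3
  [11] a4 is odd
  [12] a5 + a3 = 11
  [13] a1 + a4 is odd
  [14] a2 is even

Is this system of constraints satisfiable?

One satisfying assignment is a1 = 6, a2 = 2, a3 = 7, a4 = 7, a5 = 4.
For the less obvious constraints — constraint 1: a1 - a5 = 2; constraint 2: a4 + a2 = 9; constraint 5: a3 - a4 = 0 — and the others hold by inspection.

Satisfiable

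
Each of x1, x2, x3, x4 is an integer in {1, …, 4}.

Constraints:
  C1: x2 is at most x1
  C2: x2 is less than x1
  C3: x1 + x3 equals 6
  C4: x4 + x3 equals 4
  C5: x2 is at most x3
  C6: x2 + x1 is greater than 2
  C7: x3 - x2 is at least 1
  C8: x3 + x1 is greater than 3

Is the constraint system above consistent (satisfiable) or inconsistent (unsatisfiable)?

Satisfiable

Take x1 = 3, x2 = 1, x3 = 3, x4 = 1. Then constraint 3: x1 + x3 = 6; constraint 4: x4 + x3 = 4, and every other listed constraint is also met.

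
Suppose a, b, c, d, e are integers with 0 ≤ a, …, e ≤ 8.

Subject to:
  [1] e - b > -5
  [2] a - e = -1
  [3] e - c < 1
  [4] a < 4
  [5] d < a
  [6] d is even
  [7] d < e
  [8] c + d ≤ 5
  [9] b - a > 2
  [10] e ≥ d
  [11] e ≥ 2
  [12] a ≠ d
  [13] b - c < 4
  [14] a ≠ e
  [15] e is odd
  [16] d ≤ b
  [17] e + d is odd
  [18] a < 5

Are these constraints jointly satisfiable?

Satisfiable

Take a = 2, b = 6, c = 5, d = 0, e = 3. Then constraint 1: e - b = -3; constraint 2: a - e = -1, and every other listed constraint is also met.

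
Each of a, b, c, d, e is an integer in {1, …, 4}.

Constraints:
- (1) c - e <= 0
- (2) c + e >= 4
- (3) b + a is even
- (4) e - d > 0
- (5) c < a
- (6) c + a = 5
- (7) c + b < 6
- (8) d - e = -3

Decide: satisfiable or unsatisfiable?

Take a = 4, b = 2, c = 1, d = 1, e = 4. Then constraint 1: c - e = -3; constraint 2: c + e = 5; constraint 4: e - d = 3, and every other listed constraint is also met.

Satisfiable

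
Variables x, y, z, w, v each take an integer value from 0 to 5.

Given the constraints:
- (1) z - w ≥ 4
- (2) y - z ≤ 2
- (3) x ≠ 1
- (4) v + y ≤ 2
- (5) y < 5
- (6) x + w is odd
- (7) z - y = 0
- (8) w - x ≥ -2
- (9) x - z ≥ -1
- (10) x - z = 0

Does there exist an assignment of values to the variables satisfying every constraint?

Constraints 1, 8, and 9 give x − z ≥ -1, z − w ≥ 4, w − x ≥ -2.
Adding all 3 inequalities: the left sides telescope to 0, and the right sides sum to (-1) + 4 + (-2) = 1. So 0 ≥ 1, which is false.

Unsatisfiable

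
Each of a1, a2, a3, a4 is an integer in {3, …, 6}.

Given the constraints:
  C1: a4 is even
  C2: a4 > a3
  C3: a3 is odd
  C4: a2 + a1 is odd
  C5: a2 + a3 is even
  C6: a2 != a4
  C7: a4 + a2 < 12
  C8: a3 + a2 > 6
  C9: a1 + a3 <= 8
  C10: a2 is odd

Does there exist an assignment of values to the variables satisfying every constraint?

One satisfying assignment is a1 = 4, a2 = 5, a3 = 3, a4 = 6.
For the less obvious constraints — constraint 7: a4 + a2 = 11; constraint 8: a3 + a2 = 8; constraint 9: a1 + a3 = 7 — and the others hold by inspection.

Satisfiable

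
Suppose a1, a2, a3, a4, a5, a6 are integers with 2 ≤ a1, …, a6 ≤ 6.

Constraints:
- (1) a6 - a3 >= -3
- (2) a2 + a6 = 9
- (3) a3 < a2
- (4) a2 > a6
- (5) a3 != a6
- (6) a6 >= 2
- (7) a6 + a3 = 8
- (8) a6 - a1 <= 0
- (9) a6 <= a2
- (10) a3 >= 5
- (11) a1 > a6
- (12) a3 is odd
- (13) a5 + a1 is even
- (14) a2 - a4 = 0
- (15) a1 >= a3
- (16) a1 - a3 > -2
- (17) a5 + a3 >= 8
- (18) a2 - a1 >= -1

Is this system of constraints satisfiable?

Satisfiable

The assignment a1 = 5, a2 = 6, a3 = 5, a4 = 6, a5 = 3, a6 = 3 works:
  constraint 1 holds since a6 - a3 = -2.
  constraint 2 holds since a2 + a6 = 9.
  constraint 7 holds since a6 + a3 = 8.
The rest check out directly.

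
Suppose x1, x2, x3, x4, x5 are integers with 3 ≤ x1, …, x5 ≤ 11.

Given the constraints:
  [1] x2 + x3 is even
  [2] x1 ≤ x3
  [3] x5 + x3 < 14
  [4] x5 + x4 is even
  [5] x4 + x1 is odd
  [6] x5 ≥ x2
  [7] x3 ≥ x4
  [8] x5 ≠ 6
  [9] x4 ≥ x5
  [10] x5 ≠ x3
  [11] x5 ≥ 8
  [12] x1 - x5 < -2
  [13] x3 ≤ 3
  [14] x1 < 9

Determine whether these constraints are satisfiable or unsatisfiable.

Unsatisfiable

From constraints 9 and 11: x4 ≥ x5 and x5 ≥ 8, so x4 ≥ 8. From constraints 7 and 13: x4 ≤ x3 and x3 ≤ 3, so x4 ≤ 3. But 3 < 8, so no value of x4 works.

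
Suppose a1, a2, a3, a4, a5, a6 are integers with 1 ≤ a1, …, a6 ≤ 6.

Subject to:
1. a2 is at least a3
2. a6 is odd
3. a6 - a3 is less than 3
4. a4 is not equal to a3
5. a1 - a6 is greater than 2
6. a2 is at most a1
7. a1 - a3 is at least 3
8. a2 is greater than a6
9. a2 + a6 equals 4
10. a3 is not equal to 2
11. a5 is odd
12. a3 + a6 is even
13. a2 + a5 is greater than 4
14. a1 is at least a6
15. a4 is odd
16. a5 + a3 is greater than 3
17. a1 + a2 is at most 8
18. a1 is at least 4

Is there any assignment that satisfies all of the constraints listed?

The assignment a1 = 5, a2 = 3, a3 = 1, a4 = 5, a5 = 3, a6 = 1 works:
  constraint 3 holds since a6 - a3 = 0.
  constraint 5 holds since a1 - a6 = 4.
  constraint 7 holds since a1 - a3 = 4.
The rest check out directly.

Satisfiable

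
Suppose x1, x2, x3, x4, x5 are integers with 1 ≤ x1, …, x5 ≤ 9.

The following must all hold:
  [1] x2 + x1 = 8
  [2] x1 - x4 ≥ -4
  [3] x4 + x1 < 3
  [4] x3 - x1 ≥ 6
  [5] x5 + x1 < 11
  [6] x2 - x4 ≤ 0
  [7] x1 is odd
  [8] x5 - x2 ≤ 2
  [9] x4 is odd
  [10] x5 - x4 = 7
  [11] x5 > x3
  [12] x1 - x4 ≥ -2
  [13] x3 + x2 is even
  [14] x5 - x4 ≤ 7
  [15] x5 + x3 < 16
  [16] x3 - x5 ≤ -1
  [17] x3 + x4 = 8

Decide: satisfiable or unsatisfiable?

Unsatisfiable

Constraints 2, 4, 6, 8, and 16 give x1 − x4 ≥ -4, x4 − x2 ≥ 0, x2 − x5 ≥ -2, x5 − x3 ≥ 1, x3 − x1 ≥ 6.
Adding all 5 inequalities: the left sides telescope to 0, and the right sides sum to (-4) + 0 + (-2) + 1 + 6 = 1. So 0 ≥ 1, which is false.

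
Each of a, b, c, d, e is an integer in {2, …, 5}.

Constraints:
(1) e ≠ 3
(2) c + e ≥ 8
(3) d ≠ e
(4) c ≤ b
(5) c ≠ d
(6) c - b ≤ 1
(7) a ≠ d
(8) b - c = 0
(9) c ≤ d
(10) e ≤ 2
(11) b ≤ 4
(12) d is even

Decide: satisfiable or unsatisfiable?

Unsatisfiable

From constraints 4 and 11: c ≤ b ≤ 4. From constraint 10: e ≤ 2. Hence c + e ≤ 6. But constraint 2 requires c + e ≥ 8, and 8 > 6. Contradiction.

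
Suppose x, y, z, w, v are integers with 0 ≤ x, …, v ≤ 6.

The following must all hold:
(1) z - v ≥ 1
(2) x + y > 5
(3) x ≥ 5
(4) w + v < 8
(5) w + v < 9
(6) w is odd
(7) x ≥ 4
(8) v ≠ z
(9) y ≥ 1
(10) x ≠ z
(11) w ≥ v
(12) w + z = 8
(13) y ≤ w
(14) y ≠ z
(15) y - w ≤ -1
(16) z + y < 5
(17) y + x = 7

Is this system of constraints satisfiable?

One satisfying assignment is x = 6, y = 1, z = 3, w = 5, v = 1.
For the less obvious constraints — constraint 1: z - v = 2; constraint 2: x + y = 7 — and the others hold by inspection.

Satisfiable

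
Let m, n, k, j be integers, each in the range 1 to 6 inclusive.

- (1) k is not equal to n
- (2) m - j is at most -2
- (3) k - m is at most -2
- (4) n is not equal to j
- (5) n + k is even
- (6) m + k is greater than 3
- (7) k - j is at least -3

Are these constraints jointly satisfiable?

Unsatisfiable

Constraints 2, 3, and 7 give k − j ≥ -3, j − m ≥ 2, m − k ≥ 2.
Adding all 3 inequalities: the left sides telescope to 0, and the right sides sum to (-3) + 2 + 2 = 1. So 0 ≥ 1, which is false.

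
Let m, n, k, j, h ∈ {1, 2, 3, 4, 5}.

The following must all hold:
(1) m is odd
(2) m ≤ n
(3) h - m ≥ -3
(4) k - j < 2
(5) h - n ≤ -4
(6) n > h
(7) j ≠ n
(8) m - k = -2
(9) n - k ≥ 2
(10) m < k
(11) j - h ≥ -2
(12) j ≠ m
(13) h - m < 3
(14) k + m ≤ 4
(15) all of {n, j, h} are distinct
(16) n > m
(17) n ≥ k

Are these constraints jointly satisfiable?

Satisfiable

Take m = 1, n = 5, k = 3, j = 2, h = 1. Then constraint 3: h - m = 0; constraint 4: k - j = 1, and every other listed constraint is also met.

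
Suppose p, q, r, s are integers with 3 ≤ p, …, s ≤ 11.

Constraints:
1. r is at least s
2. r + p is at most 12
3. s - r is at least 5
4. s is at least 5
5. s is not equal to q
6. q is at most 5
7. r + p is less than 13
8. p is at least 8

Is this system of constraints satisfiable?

Unsatisfiable

From constraints 1 and 4: r ≥ s ≥ 5. From constraint 8: p ≥ 8. Hence r + p ≥ 13. But constraint 2 requires r + p ≤ 12, and 12 < 13. Contradiction.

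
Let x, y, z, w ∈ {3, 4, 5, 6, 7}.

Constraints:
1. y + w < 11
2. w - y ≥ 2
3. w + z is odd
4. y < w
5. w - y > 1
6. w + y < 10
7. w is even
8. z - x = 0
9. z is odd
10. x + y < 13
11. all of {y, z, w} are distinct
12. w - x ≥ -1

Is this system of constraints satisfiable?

Satisfiable

One satisfying assignment is x = 7, y = 3, z = 7, w = 6.
For the less obvious constraints — constraint 1: y + w = 9; constraint 2: w - y = 3 — and the others hold by inspection.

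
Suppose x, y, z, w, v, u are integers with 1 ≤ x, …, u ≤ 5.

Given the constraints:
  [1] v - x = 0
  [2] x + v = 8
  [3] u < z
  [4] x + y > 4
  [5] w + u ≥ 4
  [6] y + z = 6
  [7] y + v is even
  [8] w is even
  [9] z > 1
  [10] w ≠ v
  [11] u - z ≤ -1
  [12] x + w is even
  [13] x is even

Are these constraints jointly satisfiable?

Satisfiable

Setting (x, y, z, w, v, u) = (4, 2, 4, 2, 4, 2) satisfies everything: constraint 1: v - x = 0; constraint 2: x + v = 8, and the others follow.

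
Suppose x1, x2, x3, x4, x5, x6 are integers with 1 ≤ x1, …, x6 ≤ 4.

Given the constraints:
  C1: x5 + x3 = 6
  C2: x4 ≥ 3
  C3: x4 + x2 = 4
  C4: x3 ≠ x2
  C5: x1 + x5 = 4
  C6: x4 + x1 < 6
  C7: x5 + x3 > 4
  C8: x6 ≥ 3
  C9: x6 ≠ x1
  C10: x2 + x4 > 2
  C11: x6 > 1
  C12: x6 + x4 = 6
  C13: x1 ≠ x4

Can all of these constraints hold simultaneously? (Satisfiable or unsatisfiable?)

The assignment x1 = 2, x2 = 1, x3 = 4, x4 = 3, x5 = 2, x6 = 3 works:
  constraint 1 holds since x5 + x3 = 6.
  constraint 3 holds since x4 + x2 = 4.
The rest check out directly.

Satisfiable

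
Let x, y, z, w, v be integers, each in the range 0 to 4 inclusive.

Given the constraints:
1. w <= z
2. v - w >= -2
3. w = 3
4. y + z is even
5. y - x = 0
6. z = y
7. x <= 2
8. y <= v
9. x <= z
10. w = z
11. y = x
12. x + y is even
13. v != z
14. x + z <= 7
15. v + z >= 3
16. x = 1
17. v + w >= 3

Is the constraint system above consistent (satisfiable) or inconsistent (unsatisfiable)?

Unsatisfiable

Constraint 3 fixes w = 3 and constraint 16 fixes x = 1. Constraints 6, 10, and 11 give w = z = y = x, so w = x. But 3 ≠ 1 — contradiction.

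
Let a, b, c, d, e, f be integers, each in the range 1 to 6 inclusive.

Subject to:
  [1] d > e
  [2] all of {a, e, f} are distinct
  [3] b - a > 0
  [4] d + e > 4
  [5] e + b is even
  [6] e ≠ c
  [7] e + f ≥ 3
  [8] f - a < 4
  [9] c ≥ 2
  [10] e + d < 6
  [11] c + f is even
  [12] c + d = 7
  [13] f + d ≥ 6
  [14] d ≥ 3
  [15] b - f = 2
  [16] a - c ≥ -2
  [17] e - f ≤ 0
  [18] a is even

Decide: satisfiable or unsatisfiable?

Satisfiable

Setting (a, b, c, d, e, f) = (2, 5, 3, 4, 1, 3) satisfies everything: constraint 3: b - a = 3; constraint 4: d + e = 5; constraint 7: e + f = 4, and the others follow.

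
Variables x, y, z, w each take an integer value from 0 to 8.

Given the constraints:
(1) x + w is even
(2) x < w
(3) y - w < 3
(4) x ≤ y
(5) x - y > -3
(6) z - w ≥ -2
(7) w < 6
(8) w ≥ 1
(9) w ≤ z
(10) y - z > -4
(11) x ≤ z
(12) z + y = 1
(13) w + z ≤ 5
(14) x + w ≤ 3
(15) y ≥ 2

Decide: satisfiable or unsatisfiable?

Unsatisfiable

From constraints 8 and 9: z ≥ w ≥ 1. From constraint 15: y ≥ 2. Hence z + y ≥ 3. But constraint 12 requires z + y = 1, and 1 < 3. Contradiction.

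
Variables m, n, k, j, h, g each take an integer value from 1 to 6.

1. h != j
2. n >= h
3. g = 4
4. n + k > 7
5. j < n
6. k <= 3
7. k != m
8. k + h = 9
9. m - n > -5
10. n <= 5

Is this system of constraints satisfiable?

Unsatisfiable

From constraint 6: k ≤ 3. From constraints 2 and 10: h ≤ n ≤ 5. Hence k + h ≤ 8. But constraint 8 requires k + h = 9, and 9 > 8. Contradiction.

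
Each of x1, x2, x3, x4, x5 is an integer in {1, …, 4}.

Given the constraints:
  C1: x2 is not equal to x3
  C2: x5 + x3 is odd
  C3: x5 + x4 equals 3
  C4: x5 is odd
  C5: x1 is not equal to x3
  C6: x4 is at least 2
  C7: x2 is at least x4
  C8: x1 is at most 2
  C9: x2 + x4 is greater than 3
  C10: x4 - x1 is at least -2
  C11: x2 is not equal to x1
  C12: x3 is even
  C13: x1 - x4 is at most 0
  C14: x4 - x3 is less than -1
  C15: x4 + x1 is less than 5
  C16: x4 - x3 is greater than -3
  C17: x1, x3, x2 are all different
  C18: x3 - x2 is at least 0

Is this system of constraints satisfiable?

Take x1 = 1, x2 = 2, x3 = 4, x4 = 2, x5 = 1. Then constraint 3: x5 + x4 = 3; constraint 9: x2 + x4 = 4; constraint 10: x4 - x1 = 1, and every other listed constraint is also met.

Satisfiable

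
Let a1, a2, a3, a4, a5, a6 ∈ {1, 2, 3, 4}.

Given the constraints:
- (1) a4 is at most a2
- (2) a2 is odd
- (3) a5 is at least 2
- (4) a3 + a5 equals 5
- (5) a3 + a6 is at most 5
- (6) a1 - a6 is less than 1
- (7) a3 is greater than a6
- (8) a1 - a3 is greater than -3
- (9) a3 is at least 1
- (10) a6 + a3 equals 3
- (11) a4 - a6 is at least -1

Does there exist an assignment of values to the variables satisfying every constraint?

Satisfiable

The assignment a1 = 1, a2 = 3, a3 = 2, a4 = 2, a5 = 3, a6 = 1 works:
  constraint 4 holds since a3 + a5 = 5.
  constraint 5 holds since a3 + a6 = 3.
  constraint 6 holds since a1 - a6 = 0.
The rest check out directly.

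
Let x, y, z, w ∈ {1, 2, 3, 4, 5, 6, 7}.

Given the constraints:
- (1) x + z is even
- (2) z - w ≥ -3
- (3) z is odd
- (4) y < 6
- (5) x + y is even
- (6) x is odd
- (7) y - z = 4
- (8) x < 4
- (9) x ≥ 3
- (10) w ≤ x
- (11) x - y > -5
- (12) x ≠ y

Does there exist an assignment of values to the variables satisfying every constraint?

Satisfiable

Try x = 3, y = 5, z = 1, w = 3.
Check constraint 2: z - w = -2; constraint 7: y - z = 4; constraint 11: x - y = -2. The remaining constraints are straightforward to verify.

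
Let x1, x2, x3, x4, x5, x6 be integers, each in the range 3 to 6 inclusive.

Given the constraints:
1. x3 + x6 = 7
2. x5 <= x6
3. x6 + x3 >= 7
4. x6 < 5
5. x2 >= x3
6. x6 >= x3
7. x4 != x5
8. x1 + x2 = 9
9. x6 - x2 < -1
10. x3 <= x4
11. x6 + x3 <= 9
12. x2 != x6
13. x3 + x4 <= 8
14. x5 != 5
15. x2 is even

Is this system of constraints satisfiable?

Satisfiable

Try x1 = 3, x2 = 6, x3 = 3, x4 = 3, x5 = 4, x6 = 4.
Check constraint 1: x3 + x6 = 7; constraint 3: x6 + x3 = 7. The remaining constraints are straightforward to verify.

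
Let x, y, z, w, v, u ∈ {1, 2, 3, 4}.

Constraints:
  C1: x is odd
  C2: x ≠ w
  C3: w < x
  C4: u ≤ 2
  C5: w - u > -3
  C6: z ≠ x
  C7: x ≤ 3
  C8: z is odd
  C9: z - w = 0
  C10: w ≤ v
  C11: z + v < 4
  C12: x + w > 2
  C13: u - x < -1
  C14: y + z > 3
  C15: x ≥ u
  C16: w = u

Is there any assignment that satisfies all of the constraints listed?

The assignment x = 3, y = 3, z = 1, w = 1, v = 1, u = 1 works:
  constraint 5 holds since w - u = 0.
  constraint 9 holds since z - w = 0.
The rest check out directly.

Satisfiable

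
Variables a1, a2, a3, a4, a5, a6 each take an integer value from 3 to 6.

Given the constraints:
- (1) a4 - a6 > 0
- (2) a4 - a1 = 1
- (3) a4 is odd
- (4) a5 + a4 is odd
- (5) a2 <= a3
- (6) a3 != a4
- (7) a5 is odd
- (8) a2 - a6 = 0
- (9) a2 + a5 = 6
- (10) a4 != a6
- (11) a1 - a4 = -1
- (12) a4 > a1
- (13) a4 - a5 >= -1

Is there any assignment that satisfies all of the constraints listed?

Unsatisfiable

Constraint 7 makes a5 odd and constraint 3 makes a4 odd, so a5 + a4 must be even. Constraint 4 says a5 + a4 is odd — contradiction.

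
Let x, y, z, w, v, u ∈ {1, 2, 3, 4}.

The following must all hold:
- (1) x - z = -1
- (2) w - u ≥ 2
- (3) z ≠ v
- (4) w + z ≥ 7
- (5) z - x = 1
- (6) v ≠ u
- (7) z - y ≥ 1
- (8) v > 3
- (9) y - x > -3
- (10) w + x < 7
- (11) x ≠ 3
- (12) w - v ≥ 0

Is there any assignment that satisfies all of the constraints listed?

Setting (x, y, z, w, v, u) = (2, 2, 3, 4, 4, 2) satisfies everything: constraint 1: x - z = -1; constraint 2: w - u = 2, and the others follow.

Satisfiable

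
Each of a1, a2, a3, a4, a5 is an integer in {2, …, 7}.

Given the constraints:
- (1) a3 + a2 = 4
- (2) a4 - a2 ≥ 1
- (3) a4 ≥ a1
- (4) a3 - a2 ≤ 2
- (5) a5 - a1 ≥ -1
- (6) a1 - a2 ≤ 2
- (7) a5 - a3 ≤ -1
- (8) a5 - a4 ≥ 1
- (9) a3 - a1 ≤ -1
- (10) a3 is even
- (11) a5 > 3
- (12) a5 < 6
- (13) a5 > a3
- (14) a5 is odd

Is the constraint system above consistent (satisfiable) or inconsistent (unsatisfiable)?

Unsatisfiable

Constraints 2, 6, 7, 8, and 9 give a5 − a4 ≥ 1, a4 − a2 ≥ 1, a2 − a1 ≥ -2, a1 − a3 ≥ 1, a3 − a5 ≥ 1.
Adding all 5 inequalities: the left sides telescope to 0, and the right sides sum to 1 + 1 + (-2) + 1 + 1 = 2. So 0 ≥ 2, which is false.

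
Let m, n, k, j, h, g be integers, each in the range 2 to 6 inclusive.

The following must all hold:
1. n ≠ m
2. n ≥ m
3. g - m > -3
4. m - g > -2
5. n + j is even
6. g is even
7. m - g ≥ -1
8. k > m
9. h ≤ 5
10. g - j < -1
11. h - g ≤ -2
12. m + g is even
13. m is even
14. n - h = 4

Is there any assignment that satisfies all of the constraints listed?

Satisfiable

One satisfying assignment is m = 4, n = 6, k = 5, j = 6, h = 2, g = 4.
For the less obvious constraints — constraint 3: g - m = 0; constraint 4: m - g = 0 — and the others hold by inspection.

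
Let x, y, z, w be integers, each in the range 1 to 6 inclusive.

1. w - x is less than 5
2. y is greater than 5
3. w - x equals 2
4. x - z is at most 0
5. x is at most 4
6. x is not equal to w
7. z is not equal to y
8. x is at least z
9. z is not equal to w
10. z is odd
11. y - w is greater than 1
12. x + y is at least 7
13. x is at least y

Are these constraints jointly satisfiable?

From constraint 2: y ≥ 6. From constraints 5 and 13: y ≤ x and x ≤ 4, so y ≤ 4. But 4 < 6, so no value of y works.

Unsatisfiable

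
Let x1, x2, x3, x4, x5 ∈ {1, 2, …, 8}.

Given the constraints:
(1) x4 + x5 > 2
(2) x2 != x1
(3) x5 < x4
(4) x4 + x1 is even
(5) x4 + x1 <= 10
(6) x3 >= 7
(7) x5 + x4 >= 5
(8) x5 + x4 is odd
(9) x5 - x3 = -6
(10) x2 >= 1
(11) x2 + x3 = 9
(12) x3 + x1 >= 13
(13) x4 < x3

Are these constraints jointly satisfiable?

Take x1 = 5, x2 = 1, x3 = 8, x4 = 3, x5 = 2. Then constraint 1: x4 + x5 = 5; constraint 5: x4 + x1 = 8; constraint 7: x5 + x4 = 5, and every other listed constraint is also met.

Satisfiable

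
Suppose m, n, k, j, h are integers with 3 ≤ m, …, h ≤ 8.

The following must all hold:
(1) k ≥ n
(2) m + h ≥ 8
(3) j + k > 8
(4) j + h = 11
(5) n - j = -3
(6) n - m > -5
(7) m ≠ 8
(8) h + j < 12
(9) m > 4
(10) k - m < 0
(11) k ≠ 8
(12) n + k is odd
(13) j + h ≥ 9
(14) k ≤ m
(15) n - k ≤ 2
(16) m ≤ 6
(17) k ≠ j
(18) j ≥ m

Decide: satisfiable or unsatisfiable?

Satisfiable

The assignment m = 5, n = 3, k = 4, j = 6, h = 5 works:
  constraint 2 holds since m + h = 10.
  constraint 3 holds since j + k = 10.
The rest check out directly.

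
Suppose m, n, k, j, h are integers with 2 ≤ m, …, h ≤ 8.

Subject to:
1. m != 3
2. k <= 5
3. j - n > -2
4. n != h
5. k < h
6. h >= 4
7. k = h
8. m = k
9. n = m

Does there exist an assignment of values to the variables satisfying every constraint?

From constraints 7, 8, and 9, n = m = k = h, so n = h. But constraint 4 says n ≠ h. Contradiction.

Unsatisfiable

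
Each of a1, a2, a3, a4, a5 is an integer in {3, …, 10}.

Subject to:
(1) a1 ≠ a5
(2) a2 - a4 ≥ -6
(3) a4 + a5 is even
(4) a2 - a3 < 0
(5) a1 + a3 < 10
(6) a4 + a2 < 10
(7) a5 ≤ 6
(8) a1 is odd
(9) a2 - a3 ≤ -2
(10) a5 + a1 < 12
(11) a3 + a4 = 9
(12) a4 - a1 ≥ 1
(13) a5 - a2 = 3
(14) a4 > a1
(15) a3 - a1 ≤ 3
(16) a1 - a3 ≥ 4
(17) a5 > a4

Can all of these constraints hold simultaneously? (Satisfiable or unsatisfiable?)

Unsatisfiable

Constraints 2, 9, 12, and 16 give a3 − a2 ≥ 2, a2 − a4 ≥ -6, a4 − a1 ≥ 1, a1 − a3 ≥ 4.
Adding all 4 inequalities: the left sides telescope to 0, and the right sides sum to 2 + (-6) + 1 + 4 = 1. So 0 ≥ 1, which is false.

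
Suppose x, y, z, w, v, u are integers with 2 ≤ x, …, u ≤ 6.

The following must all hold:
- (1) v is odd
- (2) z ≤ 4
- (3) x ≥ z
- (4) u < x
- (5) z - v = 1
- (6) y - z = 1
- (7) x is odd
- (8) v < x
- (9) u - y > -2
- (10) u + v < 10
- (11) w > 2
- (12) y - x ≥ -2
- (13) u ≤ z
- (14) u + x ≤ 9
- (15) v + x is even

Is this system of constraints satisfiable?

Satisfiable

The assignment x = 5, y = 5, z = 4, w = 5, v = 3, u = 4 works:
  constraint 5 holds since z - v = 1.
  constraint 6 holds since y - z = 1.
  constraint 9 holds since u - y = -1.
The rest check out directly.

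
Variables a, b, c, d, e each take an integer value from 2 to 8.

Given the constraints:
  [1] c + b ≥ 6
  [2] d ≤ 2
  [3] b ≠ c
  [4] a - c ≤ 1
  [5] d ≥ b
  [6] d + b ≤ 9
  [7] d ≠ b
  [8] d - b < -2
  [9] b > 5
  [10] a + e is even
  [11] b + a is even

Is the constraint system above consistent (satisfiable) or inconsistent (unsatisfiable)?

From constraint 9: b ≥ 6. From constraints 2 and 5: b ≤ d and d ≤ 2, so b ≤ 2. But 2 < 6, so no value of b works.

Unsatisfiable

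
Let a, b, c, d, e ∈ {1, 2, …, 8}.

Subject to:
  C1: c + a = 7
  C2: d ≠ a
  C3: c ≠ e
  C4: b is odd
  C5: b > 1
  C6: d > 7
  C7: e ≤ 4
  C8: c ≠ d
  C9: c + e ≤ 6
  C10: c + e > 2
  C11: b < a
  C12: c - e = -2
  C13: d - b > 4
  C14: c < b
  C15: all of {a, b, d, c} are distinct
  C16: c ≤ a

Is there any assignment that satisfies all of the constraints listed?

Satisfiable

One satisfying assignment is a = 6, b = 3, c = 1, d = 8, e = 3.
For the less obvious constraints — constraint 1: c + a = 7; constraint 9: c + e = 4; constraint 10: c + e = 4 — and the others hold by inspection.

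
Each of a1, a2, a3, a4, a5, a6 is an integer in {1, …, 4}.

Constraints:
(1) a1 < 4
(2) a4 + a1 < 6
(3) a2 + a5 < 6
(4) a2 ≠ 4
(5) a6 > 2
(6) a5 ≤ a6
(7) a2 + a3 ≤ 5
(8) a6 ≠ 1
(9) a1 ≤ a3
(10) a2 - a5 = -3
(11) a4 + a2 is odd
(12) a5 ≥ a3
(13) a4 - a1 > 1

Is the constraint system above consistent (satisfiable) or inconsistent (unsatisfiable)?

Satisfiable

Take a1 = 1, a2 = 1, a3 = 1, a4 = 4, a5 = 4, a6 = 4. Then constraint 2: a4 + a1 = 5; constraint 3: a2 + a5 = 5; constraint 7: a2 + a3 = 2, and every other listed constraint is also met.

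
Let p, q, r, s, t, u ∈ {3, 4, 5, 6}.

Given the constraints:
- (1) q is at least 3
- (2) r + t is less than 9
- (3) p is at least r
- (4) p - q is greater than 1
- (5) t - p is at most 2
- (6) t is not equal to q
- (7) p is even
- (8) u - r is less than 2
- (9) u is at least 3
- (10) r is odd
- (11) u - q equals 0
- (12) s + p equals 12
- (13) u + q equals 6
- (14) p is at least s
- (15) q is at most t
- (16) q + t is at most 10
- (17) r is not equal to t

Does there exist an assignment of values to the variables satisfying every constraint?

Satisfiable

Try p = 6, q = 3, r = 3, s = 6, t = 5, u = 3.
Check constraint 2: r + t = 8; constraint 4: p - q = 3; constraint 5: t - p = -1. The remaining constraints are straightforward to verify.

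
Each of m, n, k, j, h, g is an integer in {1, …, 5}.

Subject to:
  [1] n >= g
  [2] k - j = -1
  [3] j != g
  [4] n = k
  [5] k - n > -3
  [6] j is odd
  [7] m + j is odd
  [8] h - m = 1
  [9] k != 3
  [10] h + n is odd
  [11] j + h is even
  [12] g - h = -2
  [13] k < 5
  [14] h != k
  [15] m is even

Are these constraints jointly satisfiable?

Satisfiable

Setting (m, n, k, j, h, g) = (4, 4, 4, 5, 5, 3) satisfies everything: constraint 2: k - j = -1; constraint 5: k - n = 0; constraint 8: h - m = 1, and the others follow.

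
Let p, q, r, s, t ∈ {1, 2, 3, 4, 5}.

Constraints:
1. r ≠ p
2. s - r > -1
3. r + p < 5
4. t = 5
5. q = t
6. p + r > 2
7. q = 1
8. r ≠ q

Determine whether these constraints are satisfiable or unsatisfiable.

Constraint 7 fixes q = 1 and constraint 4 fixes t = 5, but constraint 5 requires q = t. Since 1 ≠ 5, contradiction.

Unsatisfiable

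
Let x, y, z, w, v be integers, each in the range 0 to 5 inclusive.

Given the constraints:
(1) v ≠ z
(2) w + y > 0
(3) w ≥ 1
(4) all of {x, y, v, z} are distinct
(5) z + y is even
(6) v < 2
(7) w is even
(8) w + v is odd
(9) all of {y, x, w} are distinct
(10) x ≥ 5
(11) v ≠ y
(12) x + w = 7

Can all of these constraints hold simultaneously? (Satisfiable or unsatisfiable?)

Satisfiable

One satisfying assignment is x = 5, y = 0, z = 2, w = 2, v = 1.
For the less obvious constraints — constraint 2: w + y = 2; constraint 12: x + w = 7 — and the others hold by inspection.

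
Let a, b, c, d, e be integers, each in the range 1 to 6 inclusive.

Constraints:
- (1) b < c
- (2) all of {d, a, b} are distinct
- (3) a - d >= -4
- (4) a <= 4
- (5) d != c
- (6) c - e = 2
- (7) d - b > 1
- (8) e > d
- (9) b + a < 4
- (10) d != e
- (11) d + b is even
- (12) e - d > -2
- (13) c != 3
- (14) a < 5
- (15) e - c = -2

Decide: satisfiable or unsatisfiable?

Satisfiable

Take a = 2, b = 1, c = 6, d = 3, e = 4. Then constraint 3: a - d = -1; constraint 6: c - e = 2; constraint 7: d - b = 2, and every other listed constraint is also met.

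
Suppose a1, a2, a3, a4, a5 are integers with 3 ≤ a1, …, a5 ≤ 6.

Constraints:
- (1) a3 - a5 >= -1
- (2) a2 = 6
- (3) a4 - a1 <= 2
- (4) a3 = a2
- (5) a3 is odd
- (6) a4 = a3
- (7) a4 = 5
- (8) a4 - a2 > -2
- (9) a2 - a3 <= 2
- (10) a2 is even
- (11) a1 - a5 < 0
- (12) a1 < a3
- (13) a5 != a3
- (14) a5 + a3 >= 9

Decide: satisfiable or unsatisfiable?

Constraint 7 fixes a4 = 5 and constraint 2 fixes a2 = 6. Constraints 4 and 6 give a4 = a3 = a2, so a4 = a2. But 5 ≠ 6 — contradiction.

Unsatisfiable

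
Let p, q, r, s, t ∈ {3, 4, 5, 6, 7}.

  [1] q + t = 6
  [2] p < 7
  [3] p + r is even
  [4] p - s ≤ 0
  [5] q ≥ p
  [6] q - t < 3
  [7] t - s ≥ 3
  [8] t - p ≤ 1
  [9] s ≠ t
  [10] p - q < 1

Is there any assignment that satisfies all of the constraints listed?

Unsatisfiable

Constraints 4, 7, and 8 give t − s ≥ 3, s − p ≥ 0, p − t ≥ -1.
Adding all 3 inequalities: the left sides telescope to 0, and the right sides sum to 3 + 0 + (-1) = 2. So 0 ≥ 2, which is false.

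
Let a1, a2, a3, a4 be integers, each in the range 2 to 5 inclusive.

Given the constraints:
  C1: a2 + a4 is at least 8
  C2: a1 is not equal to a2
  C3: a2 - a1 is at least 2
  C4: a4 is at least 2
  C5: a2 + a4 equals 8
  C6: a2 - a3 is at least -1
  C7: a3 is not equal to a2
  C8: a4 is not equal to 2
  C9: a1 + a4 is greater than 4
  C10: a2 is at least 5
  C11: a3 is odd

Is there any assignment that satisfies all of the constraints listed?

Satisfiable

Setting (a1, a2, a3, a4) = (2, 5, 3, 3) satisfies everything: constraint 1: a2 + a4 = 8; constraint 3: a2 - a1 = 3, and the others follow.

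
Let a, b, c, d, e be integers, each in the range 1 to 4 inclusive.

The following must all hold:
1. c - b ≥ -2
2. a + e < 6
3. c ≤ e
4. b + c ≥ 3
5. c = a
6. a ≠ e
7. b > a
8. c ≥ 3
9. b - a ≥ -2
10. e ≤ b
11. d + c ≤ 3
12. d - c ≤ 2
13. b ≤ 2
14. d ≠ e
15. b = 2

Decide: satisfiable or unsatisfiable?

From constraints 3 and 8: e ≥ c and c ≥ 3, so e ≥ 3. From constraints 10 and 13: e ≤ b and b ≤ 2, so e ≤ 2. But 2 < 3, so no value of e works.

Unsatisfiable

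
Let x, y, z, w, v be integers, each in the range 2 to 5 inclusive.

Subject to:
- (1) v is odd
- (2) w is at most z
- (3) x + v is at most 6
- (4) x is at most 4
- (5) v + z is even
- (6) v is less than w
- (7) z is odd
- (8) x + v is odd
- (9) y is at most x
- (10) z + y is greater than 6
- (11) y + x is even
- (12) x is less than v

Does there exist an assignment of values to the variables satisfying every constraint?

Satisfiable

The assignment x = 2, y = 2, z = 5, w = 5, v = 3 works:
  constraint 3 holds since x + v = 5.
  constraint 10 holds since z + y = 7.
The rest check out directly.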